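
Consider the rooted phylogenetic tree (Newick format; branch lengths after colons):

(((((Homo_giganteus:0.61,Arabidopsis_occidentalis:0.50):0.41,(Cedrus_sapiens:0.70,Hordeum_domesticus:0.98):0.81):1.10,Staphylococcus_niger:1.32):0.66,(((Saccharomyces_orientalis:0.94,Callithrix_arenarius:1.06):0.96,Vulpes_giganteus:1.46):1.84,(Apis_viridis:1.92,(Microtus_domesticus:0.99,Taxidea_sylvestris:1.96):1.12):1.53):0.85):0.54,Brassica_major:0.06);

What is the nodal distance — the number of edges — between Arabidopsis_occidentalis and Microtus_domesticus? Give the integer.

8

The MRCA of Arabidopsis_occidentalis and Microtus_domesticus is the node subtending ((((Homo_giganteus,Arabidopsis_occidentalis),(Cedrus_sapiens,Hordeum_domesticus)),Staphylococcus_niger),(((Saccharomyces_orientalis,Callithrix_arenarius),Vulpes_giganteus),(Apis_viridis,(Microtus_domesticus,Taxidea_sylvestris)))).
From Arabidopsis_occidentalis up to that node: 4 branches. From Microtus_domesticus up to the same node: 4 branches. Total: 4 + 4 = 8.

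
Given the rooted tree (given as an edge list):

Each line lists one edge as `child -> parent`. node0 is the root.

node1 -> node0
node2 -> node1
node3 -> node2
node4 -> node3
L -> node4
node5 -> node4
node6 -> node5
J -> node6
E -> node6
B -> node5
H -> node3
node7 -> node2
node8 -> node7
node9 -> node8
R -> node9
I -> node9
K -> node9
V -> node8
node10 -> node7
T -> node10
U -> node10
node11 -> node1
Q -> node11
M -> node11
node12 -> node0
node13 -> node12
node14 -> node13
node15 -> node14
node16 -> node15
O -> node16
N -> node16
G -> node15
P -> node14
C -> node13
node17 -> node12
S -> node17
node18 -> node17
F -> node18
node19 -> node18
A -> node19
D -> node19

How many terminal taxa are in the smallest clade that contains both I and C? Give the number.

The MRCA of I and C is the root, so the clade is the entire tree.
That clade contains 22 terminal taxa: A, B, C, D, E, F, G, H, I, J, K, L, M, N, O, P, Q, R, S, T, U, V.

22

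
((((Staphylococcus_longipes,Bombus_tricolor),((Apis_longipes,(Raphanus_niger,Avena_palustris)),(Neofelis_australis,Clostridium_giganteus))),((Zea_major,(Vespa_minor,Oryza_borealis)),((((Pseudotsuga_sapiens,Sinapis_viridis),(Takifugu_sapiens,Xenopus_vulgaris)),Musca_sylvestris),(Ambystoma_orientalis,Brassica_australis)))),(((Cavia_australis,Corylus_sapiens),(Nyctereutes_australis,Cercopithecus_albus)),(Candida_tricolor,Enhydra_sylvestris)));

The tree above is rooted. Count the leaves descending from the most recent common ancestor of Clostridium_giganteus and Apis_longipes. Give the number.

The MRCA of Clostridium_giganteus and Apis_longipes is the node subtending ((Apis_longipes,(Raphanus_niger,Avena_palustris)),(Neofelis_australis,Clostridium_giganteus)).
That clade contains 5 terminal taxa: Apis_longipes, Avena_palustris, Clostridium_giganteus, Neofelis_australis, Raphanus_niger.

5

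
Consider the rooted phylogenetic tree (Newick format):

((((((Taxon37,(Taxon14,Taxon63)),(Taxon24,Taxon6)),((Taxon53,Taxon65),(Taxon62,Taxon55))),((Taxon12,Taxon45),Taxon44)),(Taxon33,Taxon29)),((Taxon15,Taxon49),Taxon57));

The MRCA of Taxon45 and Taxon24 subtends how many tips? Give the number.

12

The MRCA of Taxon45 and Taxon24 is the node subtending ((((Taxon37,(Taxon14,Taxon63)),(Taxon24,Taxon6)),((Taxon53,Taxon65),(Taxon62,Taxon55))),((Taxon12,Taxon45),Taxon44)).
That clade contains 12 terminal taxa: Taxon12, Taxon14, Taxon24, Taxon37, Taxon44, Taxon45, Taxon53, Taxon55, Taxon6, Taxon62, Taxon63, Taxon65.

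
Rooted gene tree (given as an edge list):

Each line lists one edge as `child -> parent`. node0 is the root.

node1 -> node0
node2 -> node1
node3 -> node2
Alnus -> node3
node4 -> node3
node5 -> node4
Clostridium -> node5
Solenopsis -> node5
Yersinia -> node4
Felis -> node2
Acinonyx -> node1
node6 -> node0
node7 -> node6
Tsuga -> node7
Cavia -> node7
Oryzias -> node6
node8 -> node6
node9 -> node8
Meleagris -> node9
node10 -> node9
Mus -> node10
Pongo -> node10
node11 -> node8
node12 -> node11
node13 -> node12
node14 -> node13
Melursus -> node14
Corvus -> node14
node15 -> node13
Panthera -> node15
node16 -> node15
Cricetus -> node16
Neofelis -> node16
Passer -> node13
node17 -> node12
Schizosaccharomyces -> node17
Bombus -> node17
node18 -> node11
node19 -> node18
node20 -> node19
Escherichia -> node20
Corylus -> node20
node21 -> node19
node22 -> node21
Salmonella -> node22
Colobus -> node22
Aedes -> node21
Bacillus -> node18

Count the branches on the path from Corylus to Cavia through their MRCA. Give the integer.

The MRCA of Corylus and Cavia is the node subtending ((Tsuga,Cavia),Oryzias,((Meleagris,(Mus,Pongo)),((((Melursus,Corvus),(Panthera,(Cricetus,Neofelis)),Passer),(Schizosaccharomyces,Bombus)),(((Escherichia,Corylus),((Salmonella,Colobus),Aedes)),Bacillus)))).
From Corylus up to that node: 6 branches. From Cavia up to the same node: 2 branches. Total: 6 + 2 = 8.

8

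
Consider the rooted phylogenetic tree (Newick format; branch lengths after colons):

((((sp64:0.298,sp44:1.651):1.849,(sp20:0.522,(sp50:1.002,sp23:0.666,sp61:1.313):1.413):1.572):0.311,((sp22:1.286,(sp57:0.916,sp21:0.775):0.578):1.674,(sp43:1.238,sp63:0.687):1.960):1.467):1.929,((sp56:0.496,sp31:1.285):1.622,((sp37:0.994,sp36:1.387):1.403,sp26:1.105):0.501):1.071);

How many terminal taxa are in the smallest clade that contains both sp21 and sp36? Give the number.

The MRCA of sp21 and sp36 is the root, so the clade is the entire tree.
That clade contains 16 terminal taxa: sp20, sp21, sp22, sp23, sp26, sp31, sp36, sp37, sp43, sp44, sp50, sp56, sp57, sp61, sp63, sp64.

16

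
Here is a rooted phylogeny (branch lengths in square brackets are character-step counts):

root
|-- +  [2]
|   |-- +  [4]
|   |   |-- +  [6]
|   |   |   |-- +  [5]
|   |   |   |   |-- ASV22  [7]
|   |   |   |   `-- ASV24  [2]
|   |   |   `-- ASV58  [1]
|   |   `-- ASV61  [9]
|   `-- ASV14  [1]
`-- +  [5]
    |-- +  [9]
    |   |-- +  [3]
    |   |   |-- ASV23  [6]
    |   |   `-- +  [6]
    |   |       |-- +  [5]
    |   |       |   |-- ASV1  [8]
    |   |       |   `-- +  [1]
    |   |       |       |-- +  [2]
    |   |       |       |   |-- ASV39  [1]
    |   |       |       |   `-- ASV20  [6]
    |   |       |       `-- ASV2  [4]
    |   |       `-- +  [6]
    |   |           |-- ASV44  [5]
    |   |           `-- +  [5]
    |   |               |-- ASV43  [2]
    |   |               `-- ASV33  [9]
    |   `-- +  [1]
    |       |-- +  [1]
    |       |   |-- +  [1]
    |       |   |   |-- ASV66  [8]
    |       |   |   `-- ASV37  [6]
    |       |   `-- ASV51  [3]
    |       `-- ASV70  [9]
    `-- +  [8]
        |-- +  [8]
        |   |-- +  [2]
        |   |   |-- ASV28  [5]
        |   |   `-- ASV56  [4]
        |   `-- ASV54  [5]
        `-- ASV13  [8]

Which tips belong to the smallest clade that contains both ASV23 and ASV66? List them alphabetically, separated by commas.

Tracing ASV23: it sits inside (ASV23,((ASV1,((ASV39,ASV20),ASV2)),(ASV44,(ASV43,ASV33)))).
Tracing ASV66: it sits inside (ASV66,ASV37).
The smallest clade enclosing both is ((ASV23,((ASV1,((ASV39,ASV20),ASV2)),(ASV44,(ASV43,ASV33)))),(((ASV66,ASV37),ASV51),ASV70)); the answer is its 12 terminal taxa in alphabetical order.

ASV1, ASV2, ASV20, ASV23, ASV33, ASV37, ASV39, ASV43, ASV44, ASV51, ASV66, ASV70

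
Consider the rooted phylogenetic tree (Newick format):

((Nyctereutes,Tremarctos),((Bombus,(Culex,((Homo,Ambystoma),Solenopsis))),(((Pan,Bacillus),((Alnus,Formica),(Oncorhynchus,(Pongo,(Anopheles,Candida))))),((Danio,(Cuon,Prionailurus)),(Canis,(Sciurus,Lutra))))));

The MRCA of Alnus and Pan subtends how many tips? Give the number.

The MRCA of Alnus and Pan is the node subtending ((Pan,Bacillus),((Alnus,Formica),(Oncorhynchus,(Pongo,(Anopheles,Candida))))).
That clade contains 8 terminal taxa: Alnus, Anopheles, Bacillus, Candida, Formica, Oncorhynchus, Pan, Pongo.

8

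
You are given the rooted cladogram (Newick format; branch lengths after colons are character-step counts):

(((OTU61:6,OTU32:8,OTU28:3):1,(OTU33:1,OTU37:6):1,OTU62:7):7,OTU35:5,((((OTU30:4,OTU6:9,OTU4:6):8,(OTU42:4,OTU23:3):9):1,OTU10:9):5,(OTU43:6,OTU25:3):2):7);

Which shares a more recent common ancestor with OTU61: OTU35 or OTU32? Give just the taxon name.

OTU32

The MRCA of OTU61 and OTU32 subtends (OTU61,OTU32,OTU28) (3 taxa).
The MRCA of OTU61 and OTU35 is the root, subtending the entire tree (15 taxa).
The first is nested inside the second, so OTU61 shares a more recent common ancestor with OTU32.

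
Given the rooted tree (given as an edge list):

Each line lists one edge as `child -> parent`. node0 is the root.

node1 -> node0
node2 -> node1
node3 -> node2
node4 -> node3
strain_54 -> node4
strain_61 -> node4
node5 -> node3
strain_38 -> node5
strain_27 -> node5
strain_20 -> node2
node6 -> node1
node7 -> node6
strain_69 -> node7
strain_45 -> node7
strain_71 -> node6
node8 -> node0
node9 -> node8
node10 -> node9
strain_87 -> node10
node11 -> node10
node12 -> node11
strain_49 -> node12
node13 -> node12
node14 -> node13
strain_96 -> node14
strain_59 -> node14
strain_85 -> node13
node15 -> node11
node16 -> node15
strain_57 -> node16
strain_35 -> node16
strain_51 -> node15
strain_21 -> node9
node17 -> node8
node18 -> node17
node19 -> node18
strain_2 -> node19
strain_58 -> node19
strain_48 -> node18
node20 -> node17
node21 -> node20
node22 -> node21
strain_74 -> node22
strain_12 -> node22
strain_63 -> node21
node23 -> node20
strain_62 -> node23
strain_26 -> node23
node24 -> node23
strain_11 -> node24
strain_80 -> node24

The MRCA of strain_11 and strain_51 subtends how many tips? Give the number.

The MRCA of strain_11 and strain_51 is the node subtending (((strain_87,((strain_49,((strain_96,strain_59),strain_85)),((strain_57,strain_35),strain_51))),strain_21),(((strain_2,strain_58),strain_48),(((strain_74,strain_12),strain_63),(strain_62,strain_26,(strain_11,strain_80))))).
That clade contains 19 terminal taxa: strain_11, strain_12, strain_2, strain_21, strain_26, strain_35, strain_48, strain_49, strain_51, strain_57, strain_58, strain_59, strain_62, strain_63, strain_74, strain_80, strain_85, strain_87, strain_96.

19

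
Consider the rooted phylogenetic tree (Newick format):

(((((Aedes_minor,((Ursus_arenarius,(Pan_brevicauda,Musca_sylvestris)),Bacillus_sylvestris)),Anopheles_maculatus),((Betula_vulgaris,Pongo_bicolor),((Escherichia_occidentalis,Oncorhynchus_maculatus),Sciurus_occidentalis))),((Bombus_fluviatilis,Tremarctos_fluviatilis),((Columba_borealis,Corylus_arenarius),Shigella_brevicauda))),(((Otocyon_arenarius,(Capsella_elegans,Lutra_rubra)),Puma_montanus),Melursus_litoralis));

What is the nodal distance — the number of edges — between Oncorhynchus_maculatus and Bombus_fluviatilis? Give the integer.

8

The MRCA of Oncorhynchus_maculatus and Bombus_fluviatilis is the node subtending ((((Aedes_minor,((Ursus_arenarius,(Pan_brevicauda,Musca_sylvestris)),Bacillus_sylvestris)),Anopheles_maculatus),((Betula_vulgaris,Pongo_bicolor),((Escherichia_occidentalis,Oncorhynchus_maculatus),Sciurus_occidentalis))),((Bombus_fluviatilis,Tremarctos_fluviatilis),((Columba_borealis,Corylus_arenarius),Shigella_brevicauda))).
From Oncorhynchus_maculatus up to that node: 5 branches. From Bombus_fluviatilis up to the same node: 3 branches. Total: 5 + 3 = 8.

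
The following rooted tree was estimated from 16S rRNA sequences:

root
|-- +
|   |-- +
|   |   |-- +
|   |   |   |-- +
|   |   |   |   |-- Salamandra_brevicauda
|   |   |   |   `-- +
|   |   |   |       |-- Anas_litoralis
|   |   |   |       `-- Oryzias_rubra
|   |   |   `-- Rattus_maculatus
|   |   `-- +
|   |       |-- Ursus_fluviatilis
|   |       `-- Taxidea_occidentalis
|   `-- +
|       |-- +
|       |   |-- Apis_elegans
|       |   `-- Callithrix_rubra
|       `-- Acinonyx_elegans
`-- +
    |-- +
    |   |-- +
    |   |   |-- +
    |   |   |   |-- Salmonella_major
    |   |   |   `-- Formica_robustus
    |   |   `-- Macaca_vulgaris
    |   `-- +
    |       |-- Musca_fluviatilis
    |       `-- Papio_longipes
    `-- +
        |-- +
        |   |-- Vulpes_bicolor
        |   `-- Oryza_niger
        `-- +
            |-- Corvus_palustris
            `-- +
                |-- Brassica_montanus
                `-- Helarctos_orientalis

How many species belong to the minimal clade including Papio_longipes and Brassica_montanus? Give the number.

10

The MRCA of Papio_longipes and Brassica_montanus is the node subtending ((((Salmonella_major,Formica_robustus),Macaca_vulgaris),(Musca_fluviatilis,Papio_longipes)),((Vulpes_bicolor,Oryza_niger),(Corvus_palustris,(Brassica_montanus,Helarctos_orientalis)))).
That clade contains 10 terminal taxa: Brassica_montanus, Corvus_palustris, Formica_robustus, Helarctos_orientalis, Macaca_vulgaris, Musca_fluviatilis, Oryza_niger, Papio_longipes, Salmonella_major, Vulpes_bicolor.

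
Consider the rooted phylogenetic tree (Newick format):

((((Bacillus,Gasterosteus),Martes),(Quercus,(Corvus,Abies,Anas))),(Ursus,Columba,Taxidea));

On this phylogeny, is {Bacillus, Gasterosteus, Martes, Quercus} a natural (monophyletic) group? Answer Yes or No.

No

The MRCA of the listed taxa subtends (((Bacillus,Gasterosteus),Martes),(Quercus,(Corvus,Abies,Anas))).
That clade also contains Abies, Anas, Corvus, which are not in the proposed group, so the group is not monophyletic.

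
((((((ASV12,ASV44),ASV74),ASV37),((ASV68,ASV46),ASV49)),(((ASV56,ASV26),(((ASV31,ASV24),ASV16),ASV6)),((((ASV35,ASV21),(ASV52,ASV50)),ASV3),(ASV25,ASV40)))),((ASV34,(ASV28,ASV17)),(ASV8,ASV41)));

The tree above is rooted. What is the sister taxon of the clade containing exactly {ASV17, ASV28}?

The clade containing exactly {ASV17, ASV28} attaches to the tree at the node subtending (ASV34,(ASV28,ASV17)).
The other lineage descending from that same node — the sister group — is the single tip ASV34.

ASV34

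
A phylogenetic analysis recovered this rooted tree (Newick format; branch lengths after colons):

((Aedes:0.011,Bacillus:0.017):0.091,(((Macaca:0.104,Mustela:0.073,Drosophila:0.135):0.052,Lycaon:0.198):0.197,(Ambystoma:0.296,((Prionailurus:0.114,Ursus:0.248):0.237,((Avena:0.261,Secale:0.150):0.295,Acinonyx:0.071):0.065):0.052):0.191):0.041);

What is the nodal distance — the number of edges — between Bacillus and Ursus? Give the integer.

The MRCA of Bacillus and Ursus is the root of the tree.
From Bacillus up to that node: 2 branches. From Ursus up to the same node: 5 branches. Total: 2 + 5 = 7.

7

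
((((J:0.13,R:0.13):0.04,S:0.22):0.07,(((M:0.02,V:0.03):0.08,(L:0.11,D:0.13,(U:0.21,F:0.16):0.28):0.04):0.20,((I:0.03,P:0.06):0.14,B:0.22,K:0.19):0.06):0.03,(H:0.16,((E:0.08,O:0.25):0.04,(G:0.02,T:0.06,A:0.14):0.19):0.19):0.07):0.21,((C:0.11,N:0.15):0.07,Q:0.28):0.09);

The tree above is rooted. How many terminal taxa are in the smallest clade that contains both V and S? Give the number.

The MRCA of V and S is the node subtending (((J,R),S),(((M,V),(L,D,(U,F))),((I,P),B,K)),(H,((E,O),(G,T,A)))).
That clade contains 19 terminal taxa: A, B, D, E, F, G, H, I, J, K, L, M, O, P, R, S, T, U, V.

19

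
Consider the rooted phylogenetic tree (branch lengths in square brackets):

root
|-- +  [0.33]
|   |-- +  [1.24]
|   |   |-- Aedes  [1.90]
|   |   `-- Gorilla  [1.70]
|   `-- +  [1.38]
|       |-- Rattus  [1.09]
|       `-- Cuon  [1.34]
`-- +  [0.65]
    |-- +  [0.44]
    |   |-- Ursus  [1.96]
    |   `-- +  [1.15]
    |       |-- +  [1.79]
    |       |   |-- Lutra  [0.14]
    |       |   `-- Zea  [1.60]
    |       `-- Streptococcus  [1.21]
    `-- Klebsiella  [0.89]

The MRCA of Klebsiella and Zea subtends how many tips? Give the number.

5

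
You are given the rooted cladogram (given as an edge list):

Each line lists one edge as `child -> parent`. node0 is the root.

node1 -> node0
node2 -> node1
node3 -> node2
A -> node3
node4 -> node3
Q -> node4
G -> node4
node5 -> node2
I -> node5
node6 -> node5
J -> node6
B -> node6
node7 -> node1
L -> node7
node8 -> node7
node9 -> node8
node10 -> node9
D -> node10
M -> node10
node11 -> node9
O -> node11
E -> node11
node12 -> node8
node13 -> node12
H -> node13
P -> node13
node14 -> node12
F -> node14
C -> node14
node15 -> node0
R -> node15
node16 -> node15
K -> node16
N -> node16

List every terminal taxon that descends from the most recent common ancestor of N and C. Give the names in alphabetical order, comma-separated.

Tracing N: it sits inside (K,N).
Tracing C: it sits inside (F,C).
The smallest clade enclosing both is the whole tree (their MRCA is the root), so the answer is all 18 tips in alphabetical order.

A, B, C, D, E, F, G, H, I, J, K, L, M, N, O, P, Q, R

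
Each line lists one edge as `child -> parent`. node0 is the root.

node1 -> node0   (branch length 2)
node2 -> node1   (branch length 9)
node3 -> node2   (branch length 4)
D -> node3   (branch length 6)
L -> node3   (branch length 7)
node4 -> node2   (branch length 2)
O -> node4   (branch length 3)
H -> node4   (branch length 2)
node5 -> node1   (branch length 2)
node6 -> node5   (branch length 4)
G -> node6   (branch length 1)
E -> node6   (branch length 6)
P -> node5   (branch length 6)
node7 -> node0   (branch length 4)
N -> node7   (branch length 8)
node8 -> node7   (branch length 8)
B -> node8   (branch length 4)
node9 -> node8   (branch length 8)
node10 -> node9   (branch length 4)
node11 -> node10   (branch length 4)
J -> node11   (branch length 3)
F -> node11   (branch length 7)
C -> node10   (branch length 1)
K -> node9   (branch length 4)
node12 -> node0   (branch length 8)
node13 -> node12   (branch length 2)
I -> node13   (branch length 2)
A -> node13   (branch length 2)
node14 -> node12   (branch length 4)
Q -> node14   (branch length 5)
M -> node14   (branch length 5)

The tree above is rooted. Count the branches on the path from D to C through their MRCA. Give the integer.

9

The MRCA of D and C is the root of the tree.
From D up to that node: 4 branches. From C up to the same node: 5 branches. Total: 4 + 5 = 9.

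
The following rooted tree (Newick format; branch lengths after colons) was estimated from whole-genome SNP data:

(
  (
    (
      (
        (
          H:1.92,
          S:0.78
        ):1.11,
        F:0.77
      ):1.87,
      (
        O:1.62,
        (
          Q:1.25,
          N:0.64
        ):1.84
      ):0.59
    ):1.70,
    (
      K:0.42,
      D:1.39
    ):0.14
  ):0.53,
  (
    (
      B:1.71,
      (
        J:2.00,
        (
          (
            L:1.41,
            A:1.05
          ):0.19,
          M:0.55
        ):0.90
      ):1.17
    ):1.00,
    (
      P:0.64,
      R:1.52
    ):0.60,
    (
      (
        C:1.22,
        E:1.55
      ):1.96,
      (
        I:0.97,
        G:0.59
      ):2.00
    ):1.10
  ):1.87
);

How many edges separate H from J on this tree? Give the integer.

9

The MRCA of H and J is the root of the tree.
From H up to that node: 5 branches. From J up to the same node: 4 branches. Total: 5 + 4 = 9.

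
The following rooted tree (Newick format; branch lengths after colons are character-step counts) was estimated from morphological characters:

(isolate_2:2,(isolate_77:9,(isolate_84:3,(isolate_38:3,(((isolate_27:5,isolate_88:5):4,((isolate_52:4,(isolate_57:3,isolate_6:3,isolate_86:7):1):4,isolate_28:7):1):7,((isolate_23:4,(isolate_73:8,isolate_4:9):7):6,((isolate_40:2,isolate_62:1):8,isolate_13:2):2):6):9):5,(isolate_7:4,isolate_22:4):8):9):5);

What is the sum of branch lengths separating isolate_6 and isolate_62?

33

The path runs isolate_6 → … → MRCA → … → isolate_62; the MRCA is the node subtending (((isolate_27,isolate_88),((isolate_52,(isolate_57,isolate_6,isolate_86)),isolate_28)),((isolate_23,(isolate_73,isolate_4)),((isolate_40,isolate_62),isolate_13))).
Branch lengths along that path: 3 + 1 + 4 + 1 + 7 + 6 + 2 + 8 + 1 = 33.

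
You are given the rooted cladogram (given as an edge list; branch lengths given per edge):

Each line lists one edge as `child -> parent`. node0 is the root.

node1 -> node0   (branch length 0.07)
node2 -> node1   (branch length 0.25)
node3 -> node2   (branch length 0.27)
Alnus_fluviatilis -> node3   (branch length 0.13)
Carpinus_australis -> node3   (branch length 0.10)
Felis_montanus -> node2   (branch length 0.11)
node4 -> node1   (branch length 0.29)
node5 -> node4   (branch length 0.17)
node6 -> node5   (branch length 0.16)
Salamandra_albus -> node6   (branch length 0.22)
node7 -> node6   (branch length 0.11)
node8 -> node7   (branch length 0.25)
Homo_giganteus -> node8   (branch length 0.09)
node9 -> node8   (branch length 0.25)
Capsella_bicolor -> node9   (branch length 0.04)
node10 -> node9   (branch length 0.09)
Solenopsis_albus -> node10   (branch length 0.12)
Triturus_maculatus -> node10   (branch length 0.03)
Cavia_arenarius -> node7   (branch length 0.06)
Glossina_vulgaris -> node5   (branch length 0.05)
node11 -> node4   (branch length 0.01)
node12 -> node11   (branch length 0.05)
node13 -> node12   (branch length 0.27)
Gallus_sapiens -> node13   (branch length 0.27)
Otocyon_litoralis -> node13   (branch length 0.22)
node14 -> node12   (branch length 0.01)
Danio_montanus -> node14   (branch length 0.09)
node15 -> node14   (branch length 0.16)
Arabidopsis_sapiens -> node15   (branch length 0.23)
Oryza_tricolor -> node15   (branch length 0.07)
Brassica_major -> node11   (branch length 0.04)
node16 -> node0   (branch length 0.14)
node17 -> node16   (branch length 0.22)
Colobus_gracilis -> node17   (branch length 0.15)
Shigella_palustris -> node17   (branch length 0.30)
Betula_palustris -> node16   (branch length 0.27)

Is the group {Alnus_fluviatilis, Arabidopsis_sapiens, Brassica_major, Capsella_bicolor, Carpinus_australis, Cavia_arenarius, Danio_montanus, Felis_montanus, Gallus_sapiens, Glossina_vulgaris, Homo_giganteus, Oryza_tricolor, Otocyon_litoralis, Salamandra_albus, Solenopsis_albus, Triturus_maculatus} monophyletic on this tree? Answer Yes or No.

The most recent common ancestor of these taxa subtends (((Alnus_fluviatilis,Carpinus_australis),Felis_montanus),(((Salamandra_albus,((Homo_giganteus,(Capsella_bicolor,(Solenopsis_albus,Triturus_maculatus))),Cavia_arenarius)),Glossina_vulgaris),(((Gallus_sapiens,Otocyon_litoralis),(Danio_montanus,(Arabidopsis_sapiens,Oryza_tricolor))),Brassica_major))).
That clade has exactly 16 tips — every listed taxon and nothing else — so the group is monophyletic.

Yes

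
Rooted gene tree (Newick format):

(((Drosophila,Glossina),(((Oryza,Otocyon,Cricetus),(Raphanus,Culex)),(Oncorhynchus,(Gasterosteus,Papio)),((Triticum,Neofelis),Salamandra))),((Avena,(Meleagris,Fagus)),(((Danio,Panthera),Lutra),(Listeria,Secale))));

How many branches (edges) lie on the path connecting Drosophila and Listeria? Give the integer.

The MRCA of Drosophila and Listeria is the root of the tree.
From Drosophila up to that node: 3 branches. From Listeria up to the same node: 4 branches. Total: 3 + 4 = 7.

7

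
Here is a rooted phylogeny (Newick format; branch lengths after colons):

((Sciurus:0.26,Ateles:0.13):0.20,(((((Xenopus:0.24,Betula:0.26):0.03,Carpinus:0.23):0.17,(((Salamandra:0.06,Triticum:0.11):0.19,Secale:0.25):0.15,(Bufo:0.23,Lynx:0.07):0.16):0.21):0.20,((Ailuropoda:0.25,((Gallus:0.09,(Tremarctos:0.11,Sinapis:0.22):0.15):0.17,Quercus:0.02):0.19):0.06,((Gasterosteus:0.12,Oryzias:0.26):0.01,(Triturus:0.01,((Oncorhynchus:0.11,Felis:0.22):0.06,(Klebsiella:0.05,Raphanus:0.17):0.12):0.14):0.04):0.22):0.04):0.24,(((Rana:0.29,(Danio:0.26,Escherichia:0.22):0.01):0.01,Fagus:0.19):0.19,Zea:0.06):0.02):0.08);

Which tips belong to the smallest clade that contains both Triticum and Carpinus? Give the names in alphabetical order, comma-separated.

Betula, Bufo, Carpinus, Lynx, Salamandra, Secale, Triticum, Xenopus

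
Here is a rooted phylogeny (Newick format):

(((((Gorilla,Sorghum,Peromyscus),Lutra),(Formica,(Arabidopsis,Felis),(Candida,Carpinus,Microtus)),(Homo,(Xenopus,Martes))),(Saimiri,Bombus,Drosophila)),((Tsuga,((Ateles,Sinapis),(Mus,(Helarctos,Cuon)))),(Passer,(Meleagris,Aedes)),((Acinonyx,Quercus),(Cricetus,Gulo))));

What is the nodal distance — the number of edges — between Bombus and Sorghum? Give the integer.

6

The MRCA of Bombus and Sorghum is the node subtending ((((Gorilla,Sorghum,Peromyscus),Lutra),(Formica,(Arabidopsis,Felis),(Candida,Carpinus,Microtus)),(Homo,(Xenopus,Martes))),(Saimiri,Bombus,Drosophila)).
From Bombus up to that node: 2 branches. From Sorghum up to the same node: 4 branches. Total: 2 + 4 = 6.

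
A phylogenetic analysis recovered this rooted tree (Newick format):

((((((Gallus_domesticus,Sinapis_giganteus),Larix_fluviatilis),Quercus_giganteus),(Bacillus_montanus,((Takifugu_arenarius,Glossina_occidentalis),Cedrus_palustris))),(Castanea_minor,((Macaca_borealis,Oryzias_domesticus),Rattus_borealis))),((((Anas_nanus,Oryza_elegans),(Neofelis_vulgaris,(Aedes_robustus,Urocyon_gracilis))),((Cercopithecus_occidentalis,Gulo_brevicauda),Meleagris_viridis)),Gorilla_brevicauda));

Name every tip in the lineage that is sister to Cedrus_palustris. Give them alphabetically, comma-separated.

Cedrus_palustris attaches to the tree at the node subtending ((Takifugu_arenarius,Glossina_occidentalis),Cedrus_palustris).
The other lineage descending from that same node — the sister group — is (Takifugu_arenarius,Glossina_occidentalis); its 2 tips in alphabetical order are the answer.

Glossina_occidentalis, Takifugu_arenarius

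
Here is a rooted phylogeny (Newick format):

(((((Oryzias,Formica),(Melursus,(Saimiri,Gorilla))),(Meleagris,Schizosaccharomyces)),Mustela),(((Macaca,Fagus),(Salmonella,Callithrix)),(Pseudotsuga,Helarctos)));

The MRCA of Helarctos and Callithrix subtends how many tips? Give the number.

6

The MRCA of Helarctos and Callithrix is the node subtending (((Macaca,Fagus),(Salmonella,Callithrix)),(Pseudotsuga,Helarctos)).
That clade contains 6 terminal taxa: Callithrix, Fagus, Helarctos, Macaca, Pseudotsuga, Salmonella.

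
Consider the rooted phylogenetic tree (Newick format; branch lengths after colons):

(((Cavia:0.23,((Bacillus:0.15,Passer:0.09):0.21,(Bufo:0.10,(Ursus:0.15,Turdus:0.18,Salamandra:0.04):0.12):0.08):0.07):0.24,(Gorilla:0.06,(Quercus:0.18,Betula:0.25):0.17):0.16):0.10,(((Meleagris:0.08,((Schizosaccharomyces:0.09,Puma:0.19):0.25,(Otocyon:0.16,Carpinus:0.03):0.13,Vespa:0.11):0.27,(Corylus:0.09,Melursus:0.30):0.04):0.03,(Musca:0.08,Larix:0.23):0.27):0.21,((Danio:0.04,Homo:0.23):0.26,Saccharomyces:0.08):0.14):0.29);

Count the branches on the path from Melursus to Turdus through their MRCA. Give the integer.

The MRCA of Melursus and Turdus is the root of the tree.
From Melursus up to that node: 5 branches. From Turdus up to the same node: 6 branches. Total: 5 + 6 = 11.

11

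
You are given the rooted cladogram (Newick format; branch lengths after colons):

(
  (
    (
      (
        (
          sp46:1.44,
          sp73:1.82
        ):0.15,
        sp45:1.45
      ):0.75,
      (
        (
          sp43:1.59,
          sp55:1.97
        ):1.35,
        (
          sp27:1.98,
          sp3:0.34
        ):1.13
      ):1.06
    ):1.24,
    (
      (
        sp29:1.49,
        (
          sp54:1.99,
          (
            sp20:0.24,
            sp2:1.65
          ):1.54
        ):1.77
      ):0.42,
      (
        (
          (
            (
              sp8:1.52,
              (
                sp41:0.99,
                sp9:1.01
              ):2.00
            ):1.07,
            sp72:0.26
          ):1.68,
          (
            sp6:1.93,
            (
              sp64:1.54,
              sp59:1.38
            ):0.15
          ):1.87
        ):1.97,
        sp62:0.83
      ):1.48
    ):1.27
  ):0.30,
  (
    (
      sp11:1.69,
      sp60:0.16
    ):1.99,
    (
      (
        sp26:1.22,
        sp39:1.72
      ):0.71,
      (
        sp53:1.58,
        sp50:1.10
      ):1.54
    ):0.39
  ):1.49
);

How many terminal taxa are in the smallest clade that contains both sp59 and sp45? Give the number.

The MRCA of sp59 and sp45 is the node subtending ((((sp46,sp73),sp45),((sp43,sp55),(sp27,sp3))),((sp29,(sp54,(sp20,sp2))),((((sp8,(sp41,sp9)),sp72),(sp6,(sp64,sp59))),sp62))).
That clade contains 19 terminal taxa: sp2, sp20, sp27, sp29, sp3, sp41, sp43, sp45, sp46, sp54, sp55, sp59, sp6, sp62, sp64, sp72, sp73, sp8, sp9.

19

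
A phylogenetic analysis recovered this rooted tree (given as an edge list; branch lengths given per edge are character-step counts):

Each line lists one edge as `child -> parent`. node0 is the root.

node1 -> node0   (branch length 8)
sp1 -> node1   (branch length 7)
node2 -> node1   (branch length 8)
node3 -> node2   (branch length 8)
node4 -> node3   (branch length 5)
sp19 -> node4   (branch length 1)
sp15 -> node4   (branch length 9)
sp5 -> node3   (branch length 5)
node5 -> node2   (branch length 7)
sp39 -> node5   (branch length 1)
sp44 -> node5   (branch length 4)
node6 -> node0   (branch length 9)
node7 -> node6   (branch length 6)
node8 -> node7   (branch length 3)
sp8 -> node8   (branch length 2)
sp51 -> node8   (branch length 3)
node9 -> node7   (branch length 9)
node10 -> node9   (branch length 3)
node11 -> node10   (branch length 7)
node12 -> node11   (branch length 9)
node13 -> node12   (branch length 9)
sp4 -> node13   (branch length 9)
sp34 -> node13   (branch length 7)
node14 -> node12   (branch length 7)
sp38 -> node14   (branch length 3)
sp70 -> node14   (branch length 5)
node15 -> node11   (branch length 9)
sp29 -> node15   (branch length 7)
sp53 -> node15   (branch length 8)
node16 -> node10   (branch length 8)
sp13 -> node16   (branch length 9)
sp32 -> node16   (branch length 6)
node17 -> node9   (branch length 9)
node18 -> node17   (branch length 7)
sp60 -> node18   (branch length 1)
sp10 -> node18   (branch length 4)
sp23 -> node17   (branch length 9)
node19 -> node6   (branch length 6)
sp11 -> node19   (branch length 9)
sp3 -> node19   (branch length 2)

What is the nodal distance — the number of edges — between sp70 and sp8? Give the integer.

The MRCA of sp70 and sp8 is the node subtending ((sp8,sp51),(((((sp4,sp34),(sp38,sp70)),(sp29,sp53)),(sp13,sp32)),((sp60,sp10),sp23))).
From sp70 up to that node: 6 branches. From sp8 up to the same node: 2 branches. Total: 6 + 2 = 8.

8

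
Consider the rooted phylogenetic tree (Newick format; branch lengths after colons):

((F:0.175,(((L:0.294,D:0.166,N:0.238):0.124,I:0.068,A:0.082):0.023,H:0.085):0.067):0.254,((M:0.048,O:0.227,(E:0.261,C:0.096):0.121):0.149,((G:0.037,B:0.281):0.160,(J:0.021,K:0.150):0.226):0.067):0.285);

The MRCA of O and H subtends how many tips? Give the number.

The MRCA of O and H is the root, so the clade is the entire tree.
That clade contains 15 terminal taxa: A, B, C, D, E, F, G, H, I, J, K, L, M, N, O.

15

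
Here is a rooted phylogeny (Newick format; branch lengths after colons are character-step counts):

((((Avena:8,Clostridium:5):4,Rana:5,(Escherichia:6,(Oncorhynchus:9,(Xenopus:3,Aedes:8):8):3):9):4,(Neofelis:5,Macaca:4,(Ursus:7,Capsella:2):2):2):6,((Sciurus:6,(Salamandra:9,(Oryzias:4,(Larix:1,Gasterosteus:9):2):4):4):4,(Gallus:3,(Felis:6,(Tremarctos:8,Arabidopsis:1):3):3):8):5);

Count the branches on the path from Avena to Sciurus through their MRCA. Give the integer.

The MRCA of Avena and Sciurus is the root of the tree.
From Avena up to that node: 4 branches. From Sciurus up to the same node: 3 branches. Total: 4 + 3 = 7.

7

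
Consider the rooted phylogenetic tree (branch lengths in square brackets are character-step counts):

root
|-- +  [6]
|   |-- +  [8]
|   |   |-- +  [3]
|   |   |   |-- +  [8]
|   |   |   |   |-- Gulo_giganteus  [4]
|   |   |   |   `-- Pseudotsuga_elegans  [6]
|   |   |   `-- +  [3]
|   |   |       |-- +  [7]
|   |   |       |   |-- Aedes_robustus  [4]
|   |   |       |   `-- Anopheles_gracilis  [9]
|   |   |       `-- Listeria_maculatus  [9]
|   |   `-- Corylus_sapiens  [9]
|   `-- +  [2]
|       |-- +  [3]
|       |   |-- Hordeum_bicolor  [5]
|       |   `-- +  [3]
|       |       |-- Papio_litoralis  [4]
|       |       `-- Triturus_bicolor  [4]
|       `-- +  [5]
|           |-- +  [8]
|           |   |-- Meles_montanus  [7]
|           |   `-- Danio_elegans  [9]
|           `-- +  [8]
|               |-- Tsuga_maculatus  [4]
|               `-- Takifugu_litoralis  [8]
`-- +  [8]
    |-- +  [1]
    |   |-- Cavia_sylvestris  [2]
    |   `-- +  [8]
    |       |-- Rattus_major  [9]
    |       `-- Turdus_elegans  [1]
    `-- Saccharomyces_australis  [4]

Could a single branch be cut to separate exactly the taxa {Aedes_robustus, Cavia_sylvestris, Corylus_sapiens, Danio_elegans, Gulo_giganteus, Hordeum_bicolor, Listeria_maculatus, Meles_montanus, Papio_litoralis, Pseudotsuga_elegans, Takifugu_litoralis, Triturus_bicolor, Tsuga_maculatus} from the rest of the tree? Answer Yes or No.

The MRCA of the listed taxa is the root, so the smallest clade containing them is the whole tree.
That clade also contains Anopheles_gracilis, Rattus_major, Saccharomyces_australis, Turdus_elegans, which are not in the proposed group, so the group is not monophyletic.

No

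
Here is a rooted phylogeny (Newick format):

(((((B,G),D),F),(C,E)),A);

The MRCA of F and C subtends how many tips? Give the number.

The MRCA of F and C is the node subtending ((((B,G),D),F),(C,E)).
That clade contains 6 terminal taxa: B, C, D, E, F, G.

6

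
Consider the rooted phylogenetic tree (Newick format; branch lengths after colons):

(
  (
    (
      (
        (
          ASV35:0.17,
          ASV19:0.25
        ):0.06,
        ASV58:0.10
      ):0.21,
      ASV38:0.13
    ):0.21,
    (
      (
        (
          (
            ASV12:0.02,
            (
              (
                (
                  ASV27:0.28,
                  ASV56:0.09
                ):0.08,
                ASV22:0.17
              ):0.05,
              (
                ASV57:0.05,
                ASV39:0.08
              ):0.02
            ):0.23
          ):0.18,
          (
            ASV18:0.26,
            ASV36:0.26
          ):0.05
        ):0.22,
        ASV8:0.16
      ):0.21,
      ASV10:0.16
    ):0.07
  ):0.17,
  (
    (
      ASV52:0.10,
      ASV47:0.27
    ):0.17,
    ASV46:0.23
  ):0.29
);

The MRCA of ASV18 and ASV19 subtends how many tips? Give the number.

14

The MRCA of ASV18 and ASV19 is the node subtending ((((ASV35,ASV19),ASV58),ASV38),((((ASV12,(((ASV27,ASV56),ASV22),(ASV57,ASV39))),(ASV18,ASV36)),ASV8),ASV10)).
That clade contains 14 terminal taxa: ASV10, ASV12, ASV18, ASV19, ASV22, ASV27, ASV35, ASV36, ASV38, ASV39, ASV56, ASV57, ASV58, ASV8.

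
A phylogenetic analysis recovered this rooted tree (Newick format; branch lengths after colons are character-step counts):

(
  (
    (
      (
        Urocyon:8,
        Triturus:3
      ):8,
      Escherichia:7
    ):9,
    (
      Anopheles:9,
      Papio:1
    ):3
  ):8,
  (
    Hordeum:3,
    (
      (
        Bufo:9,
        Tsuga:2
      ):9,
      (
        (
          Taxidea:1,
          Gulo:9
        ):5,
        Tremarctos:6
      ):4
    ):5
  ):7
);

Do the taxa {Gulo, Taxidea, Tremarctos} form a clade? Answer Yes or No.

The most recent common ancestor of these taxa subtends ((Taxidea,Gulo),Tremarctos).
That clade has exactly 3 tips — every listed taxon and nothing else — so the group is monophyletic.

Yes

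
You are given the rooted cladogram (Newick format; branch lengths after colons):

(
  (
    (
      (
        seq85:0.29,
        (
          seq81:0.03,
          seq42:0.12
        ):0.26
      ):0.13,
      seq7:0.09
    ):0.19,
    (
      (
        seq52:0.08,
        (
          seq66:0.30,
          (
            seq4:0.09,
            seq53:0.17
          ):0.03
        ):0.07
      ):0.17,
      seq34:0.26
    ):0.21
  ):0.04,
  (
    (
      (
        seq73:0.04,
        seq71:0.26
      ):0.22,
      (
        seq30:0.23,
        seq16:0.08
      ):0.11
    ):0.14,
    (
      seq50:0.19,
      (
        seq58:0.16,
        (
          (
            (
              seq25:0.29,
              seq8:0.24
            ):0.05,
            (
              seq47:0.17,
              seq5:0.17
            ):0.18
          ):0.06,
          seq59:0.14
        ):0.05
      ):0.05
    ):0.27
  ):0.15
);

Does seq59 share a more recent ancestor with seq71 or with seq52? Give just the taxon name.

The MRCA of seq59 and seq71 subtends (((seq73,seq71),(seq30,seq16)),(seq50,(seq58,(((seq25,seq8),(seq47,seq5)),seq59)))) (11 taxa).
The MRCA of seq59 and seq52 is the root, subtending the entire tree (20 taxa).
The first is nested inside the second, so seq59 shares a more recent common ancestor with seq71.

seq71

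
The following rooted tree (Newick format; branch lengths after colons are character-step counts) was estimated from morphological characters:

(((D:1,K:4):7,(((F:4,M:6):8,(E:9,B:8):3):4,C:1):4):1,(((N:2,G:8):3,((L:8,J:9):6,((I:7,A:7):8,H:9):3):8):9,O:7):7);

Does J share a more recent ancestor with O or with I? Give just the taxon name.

I

The MRCA of J and I subtends ((L,J),((I,A),H)) (5 taxa).
The MRCA of J and O subtends (((N,G),((L,J),((I,A),H))),O) (8 taxa).
The first is nested inside the second, so J shares a more recent common ancestor with I.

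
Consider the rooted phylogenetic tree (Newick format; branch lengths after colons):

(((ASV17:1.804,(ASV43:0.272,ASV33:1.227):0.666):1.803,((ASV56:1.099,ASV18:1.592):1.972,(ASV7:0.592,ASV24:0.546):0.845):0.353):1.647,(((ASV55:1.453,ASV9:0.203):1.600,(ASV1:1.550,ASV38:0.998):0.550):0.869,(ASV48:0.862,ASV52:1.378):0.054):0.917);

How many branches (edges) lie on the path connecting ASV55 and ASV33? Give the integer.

The MRCA of ASV55 and ASV33 is the root of the tree.
From ASV55 up to that node: 4 branches. From ASV33 up to the same node: 4 branches. Total: 4 + 4 = 8.

8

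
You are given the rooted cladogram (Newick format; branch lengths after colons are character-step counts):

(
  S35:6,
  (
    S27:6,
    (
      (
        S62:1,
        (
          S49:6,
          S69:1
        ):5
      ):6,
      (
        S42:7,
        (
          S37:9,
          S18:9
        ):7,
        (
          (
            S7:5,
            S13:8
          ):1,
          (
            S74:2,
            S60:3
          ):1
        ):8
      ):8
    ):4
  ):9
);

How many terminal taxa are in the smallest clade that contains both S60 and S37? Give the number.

7

The MRCA of S60 and S37 is the node subtending (S42,(S37,S18),((S7,S13),(S74,S60))).
That clade contains 7 terminal taxa: S13, S18, S37, S42, S60, S7, S74.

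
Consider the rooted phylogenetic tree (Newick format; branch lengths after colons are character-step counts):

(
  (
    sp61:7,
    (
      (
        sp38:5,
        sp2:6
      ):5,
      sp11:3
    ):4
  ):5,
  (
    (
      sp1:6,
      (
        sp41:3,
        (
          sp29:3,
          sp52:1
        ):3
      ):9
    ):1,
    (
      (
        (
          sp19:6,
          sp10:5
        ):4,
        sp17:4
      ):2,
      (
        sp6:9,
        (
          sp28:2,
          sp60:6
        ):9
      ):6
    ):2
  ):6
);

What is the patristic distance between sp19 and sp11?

The path runs sp19 → … → MRCA → … → sp11; the MRCA is the root of the tree.
Branch lengths along that path: 6 + 4 + 2 + 2 + 6 + 5 + 4 + 3 = 32.

32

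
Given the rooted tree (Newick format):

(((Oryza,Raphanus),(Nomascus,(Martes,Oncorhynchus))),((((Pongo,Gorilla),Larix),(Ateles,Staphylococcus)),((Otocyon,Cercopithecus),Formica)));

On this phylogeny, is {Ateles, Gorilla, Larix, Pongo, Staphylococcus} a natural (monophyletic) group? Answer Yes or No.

The most recent common ancestor of these taxa subtends (((Pongo,Gorilla),Larix),(Ateles,Staphylococcus)).
That clade has exactly 5 tips — every listed taxon and nothing else — so the group is monophyletic.

Yes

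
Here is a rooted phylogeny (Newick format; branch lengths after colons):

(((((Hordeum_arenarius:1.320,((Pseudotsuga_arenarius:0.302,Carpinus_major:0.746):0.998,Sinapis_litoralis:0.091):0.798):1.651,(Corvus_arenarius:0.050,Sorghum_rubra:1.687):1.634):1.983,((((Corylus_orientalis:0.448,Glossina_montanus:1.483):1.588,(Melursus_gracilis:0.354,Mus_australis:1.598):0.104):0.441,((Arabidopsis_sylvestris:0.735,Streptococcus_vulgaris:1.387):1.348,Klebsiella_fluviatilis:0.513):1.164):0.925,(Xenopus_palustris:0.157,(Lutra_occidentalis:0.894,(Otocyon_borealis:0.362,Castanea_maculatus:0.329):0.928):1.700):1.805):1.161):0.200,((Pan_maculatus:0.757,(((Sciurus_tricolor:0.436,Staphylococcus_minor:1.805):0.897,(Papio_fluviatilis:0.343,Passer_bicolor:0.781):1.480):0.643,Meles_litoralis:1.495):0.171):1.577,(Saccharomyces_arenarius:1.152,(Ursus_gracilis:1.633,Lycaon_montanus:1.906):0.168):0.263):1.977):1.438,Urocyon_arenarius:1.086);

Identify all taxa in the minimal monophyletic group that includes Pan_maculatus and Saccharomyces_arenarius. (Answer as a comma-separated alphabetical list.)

Lycaon_montanus, Meles_litoralis, Pan_maculatus, Papio_fluviatilis, Passer_bicolor, Saccharomyces_arenarius, Sciurus_tricolor, Staphylococcus_minor, Ursus_gracilis

Tracing Pan_maculatus: it sits inside (Pan_maculatus,(((Sciurus_tricolor,Staphylococcus_minor),(Papio_fluviatilis,Passer_bicolor)),Meles_litoralis)).
Tracing Saccharomyces_arenarius: it sits inside (Saccharomyces_arenarius,(Ursus_gracilis,Lycaon_montanus)).
The smallest clade enclosing both is ((Pan_maculatus,(((Sciurus_tricolor,Staphylococcus_minor),(Papio_fluviatilis,Passer_bicolor)),Meles_litoralis)),(Saccharomyces_arenarius,(Ursus_gracilis,Lycaon_montanus))); the answer is its 9 terminal taxa in alphabetical order.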